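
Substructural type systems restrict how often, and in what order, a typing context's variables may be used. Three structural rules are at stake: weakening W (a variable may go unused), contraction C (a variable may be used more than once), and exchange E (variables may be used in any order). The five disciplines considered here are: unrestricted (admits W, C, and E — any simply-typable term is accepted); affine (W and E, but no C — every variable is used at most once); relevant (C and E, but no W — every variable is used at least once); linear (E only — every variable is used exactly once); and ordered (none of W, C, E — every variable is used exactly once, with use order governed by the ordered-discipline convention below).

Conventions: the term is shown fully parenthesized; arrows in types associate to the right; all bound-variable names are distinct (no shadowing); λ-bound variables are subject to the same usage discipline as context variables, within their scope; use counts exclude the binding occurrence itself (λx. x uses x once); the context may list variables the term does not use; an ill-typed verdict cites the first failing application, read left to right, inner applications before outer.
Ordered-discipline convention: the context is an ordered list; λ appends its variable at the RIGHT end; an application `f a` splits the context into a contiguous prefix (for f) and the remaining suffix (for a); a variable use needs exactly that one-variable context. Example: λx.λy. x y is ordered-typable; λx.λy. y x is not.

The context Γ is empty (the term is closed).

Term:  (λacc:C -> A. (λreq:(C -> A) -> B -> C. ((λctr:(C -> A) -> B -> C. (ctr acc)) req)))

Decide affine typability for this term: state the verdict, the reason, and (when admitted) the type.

yes — acc, req, ctr: no repeats, contraction unneeded; term : (C -> A) -> ((C -> A) -> B -> C) -> B -> C
usage: acc (λ-bound): 1, req (λ-bound): 1, ctr (λ-bound): 1
use order (left to right): ctr, acc, req
typing: ✓ — (C -> A) -> ((C -> A) -> B -> C) -> B -> C
all disciplines: ordered ✗, linear ✓, affine ✓, relevant ✓, unrestricted ✓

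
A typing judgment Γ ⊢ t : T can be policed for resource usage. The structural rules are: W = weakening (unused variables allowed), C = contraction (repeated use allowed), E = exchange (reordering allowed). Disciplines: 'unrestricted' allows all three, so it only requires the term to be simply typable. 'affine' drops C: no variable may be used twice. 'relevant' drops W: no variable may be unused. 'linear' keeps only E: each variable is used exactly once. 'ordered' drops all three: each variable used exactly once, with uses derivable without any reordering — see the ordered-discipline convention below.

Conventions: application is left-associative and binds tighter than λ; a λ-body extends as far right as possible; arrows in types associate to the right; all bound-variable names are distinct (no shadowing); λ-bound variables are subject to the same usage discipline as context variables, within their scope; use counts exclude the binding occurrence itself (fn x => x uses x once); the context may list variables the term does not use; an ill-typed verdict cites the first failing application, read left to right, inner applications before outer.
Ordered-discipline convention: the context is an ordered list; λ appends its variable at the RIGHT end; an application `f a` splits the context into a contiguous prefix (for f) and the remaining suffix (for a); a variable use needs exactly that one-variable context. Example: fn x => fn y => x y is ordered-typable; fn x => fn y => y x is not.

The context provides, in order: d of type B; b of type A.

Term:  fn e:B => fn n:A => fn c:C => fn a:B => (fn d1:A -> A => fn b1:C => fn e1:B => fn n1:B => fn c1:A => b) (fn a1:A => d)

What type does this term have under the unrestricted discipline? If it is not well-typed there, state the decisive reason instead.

not well-typed under unrestricted — a type mismatch blocks all five
variable uses: d: 1×; b: 1×; e (bound): 0×; n (bound): 0×; c (bound): 0×; a (bound): 0×; d1 (bound): 0×; b1 (bound): 0×; e1 (bound): 0×; n1 (bound): 0×; c1 (bound): 0×; a1 (bound): 0×
order of uses: b, d
typing: ill-typed: argument of type A -> B where A -> A is required
all disciplines: ordered ✗ | linear ✗ | affine ✗ | relevant ✗ | unrestricted ✗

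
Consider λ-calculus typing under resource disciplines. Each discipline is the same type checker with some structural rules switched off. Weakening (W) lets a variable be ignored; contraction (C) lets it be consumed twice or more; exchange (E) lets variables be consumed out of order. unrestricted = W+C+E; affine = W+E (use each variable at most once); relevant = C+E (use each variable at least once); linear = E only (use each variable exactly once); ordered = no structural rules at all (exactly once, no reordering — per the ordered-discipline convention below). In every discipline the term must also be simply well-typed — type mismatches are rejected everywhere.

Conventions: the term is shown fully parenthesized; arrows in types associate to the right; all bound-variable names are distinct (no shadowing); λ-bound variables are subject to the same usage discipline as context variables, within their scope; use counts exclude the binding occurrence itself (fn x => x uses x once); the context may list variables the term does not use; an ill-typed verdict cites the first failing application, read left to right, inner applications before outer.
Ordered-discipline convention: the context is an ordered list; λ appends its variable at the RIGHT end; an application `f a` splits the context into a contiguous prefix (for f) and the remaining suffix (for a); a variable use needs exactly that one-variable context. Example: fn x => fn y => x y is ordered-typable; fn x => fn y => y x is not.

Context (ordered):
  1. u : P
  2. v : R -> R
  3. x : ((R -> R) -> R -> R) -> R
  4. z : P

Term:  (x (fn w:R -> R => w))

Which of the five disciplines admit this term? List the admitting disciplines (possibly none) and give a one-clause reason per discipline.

accepted by: affine, unrestricted
use counts: u: 0, v: 0, x: 1, z: 0, w [bound]: 1
order of uses: x, w
typing: the term checks, with type R
ordered: ✗ — unused: u, v, z — weakening required
linear: ✗ — unused: u, v, z — weakening required
affine: ✓ — none of u, v, x, z, w used more than once
relevant: ✗ — unused: u, v, z — weakening required
unrestricted: ✓ — typability at R is all that's needed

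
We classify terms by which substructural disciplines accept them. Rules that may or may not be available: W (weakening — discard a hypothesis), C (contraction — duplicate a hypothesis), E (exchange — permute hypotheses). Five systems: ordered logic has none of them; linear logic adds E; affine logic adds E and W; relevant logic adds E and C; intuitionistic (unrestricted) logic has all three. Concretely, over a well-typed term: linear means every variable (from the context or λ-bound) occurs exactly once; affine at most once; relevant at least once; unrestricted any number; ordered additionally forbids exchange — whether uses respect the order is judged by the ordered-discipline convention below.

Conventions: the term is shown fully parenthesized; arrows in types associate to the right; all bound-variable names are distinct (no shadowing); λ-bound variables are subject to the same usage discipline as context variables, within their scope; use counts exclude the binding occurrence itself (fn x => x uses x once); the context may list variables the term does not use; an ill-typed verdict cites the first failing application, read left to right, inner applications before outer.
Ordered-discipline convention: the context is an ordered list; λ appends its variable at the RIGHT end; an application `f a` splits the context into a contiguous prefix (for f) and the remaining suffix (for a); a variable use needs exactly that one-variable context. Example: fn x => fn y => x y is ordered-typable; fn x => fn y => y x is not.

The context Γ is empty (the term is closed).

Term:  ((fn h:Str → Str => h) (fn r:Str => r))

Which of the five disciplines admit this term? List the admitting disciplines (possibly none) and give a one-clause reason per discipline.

accepted by: ordered, linear, affine, relevant, unrestricted
usage: h (λ-bound) ×1; r (λ-bound) ×1
order of uses: h, r
typing: ✓ — Str → Str
ordered: ✓ — single-use (h, r), ordered derivation ok
linear: ✓ — single use per variable (h, r)
affine: ✓ — h, r: no repeats, contraction unneeded
relevant: ✓ — at least one use each (h, r)
unrestricted: ✓ — type-checks (Str → Str) and nothing is barred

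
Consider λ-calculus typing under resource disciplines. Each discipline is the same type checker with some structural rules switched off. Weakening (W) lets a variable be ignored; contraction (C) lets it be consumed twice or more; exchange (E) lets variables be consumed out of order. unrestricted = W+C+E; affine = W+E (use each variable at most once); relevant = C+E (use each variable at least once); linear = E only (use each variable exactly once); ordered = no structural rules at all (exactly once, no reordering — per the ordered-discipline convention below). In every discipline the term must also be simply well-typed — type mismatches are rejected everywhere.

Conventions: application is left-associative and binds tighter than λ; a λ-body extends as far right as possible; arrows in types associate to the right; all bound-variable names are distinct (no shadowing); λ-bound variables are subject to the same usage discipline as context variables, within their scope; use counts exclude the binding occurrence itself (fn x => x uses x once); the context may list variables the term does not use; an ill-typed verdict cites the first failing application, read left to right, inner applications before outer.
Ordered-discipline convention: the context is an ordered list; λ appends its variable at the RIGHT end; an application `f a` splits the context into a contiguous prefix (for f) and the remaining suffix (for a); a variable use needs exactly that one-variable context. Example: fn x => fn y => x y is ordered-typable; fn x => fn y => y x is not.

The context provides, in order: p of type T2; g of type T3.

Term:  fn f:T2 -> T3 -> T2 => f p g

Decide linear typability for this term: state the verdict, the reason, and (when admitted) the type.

yes — p, g, f: one use apiece; term : (T2 -> T3 -> T2) -> T2
counts: p: 1×, g: 1×, f [bound]: 1×
use order (left to right): f, p, g
typing: the term checks, with type (T2 -> T3 -> T2) -> T2
all disciplines: ordered ✗, linear ✓, affine ✓, relevant ✓, unrestricted ✓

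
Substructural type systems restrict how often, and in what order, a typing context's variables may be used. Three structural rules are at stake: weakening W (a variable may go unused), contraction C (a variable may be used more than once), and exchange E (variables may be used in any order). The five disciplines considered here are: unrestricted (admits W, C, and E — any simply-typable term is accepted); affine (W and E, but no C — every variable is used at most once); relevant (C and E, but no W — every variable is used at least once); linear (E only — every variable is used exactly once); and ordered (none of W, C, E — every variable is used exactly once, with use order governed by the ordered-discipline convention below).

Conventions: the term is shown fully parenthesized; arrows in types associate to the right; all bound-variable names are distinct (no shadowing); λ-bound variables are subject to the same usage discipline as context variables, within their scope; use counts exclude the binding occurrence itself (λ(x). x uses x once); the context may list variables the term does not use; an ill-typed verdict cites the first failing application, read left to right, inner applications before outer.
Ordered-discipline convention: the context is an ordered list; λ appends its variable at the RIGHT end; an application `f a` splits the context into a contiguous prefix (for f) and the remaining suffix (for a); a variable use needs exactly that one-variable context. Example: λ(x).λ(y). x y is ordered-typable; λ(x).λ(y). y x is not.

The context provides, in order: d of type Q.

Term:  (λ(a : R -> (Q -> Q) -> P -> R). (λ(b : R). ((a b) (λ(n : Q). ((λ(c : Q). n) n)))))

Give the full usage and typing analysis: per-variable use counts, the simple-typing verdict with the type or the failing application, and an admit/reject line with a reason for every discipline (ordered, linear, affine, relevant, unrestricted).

use counts: d: 0×; a (λ-bound): 1×; b (λ-bound): 1×; n (λ-bound): 2×; c (λ-bound): 0×
use order (left to right): a, b, n, n
typing: ✓ — (R -> (Q -> Q) -> P -> R) -> R -> P -> R
ordered: ✗ — n ×2 used more than once (contraction); needs weakening: d, c unused
linear: ✗ — n ×2 used more than once (contraction); needs weakening: d, c unused
affine: ✗ — n ×2 used more than once (contraction)
relevant: ✗ — needs weakening: d, c unused
unrestricted: ✓ — well-typed at (R -> (Q -> Q) -> P -> R) -> R -> P -> R; no restrictions here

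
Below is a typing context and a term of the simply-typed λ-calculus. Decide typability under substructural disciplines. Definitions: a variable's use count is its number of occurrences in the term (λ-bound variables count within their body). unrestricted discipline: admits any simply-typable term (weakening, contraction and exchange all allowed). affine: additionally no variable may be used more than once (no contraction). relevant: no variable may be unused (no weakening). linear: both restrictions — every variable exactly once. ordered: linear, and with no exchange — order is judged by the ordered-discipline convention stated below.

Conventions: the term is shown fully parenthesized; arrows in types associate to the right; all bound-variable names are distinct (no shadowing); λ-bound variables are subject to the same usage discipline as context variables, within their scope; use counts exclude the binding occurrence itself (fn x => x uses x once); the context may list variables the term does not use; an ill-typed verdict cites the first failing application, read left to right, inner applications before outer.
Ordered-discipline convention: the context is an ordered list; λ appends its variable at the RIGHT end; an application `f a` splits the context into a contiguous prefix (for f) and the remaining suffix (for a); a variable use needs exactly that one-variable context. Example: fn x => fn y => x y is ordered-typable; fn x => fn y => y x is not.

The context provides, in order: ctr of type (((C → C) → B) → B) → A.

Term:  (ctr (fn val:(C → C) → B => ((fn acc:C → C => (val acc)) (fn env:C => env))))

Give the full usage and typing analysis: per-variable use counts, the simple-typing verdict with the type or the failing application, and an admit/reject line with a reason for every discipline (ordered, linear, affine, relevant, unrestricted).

counts: ctr: 1×, val [bound]: 1×, acc [bound]: 1×, env [bound]: 1×
order of uses: ctr, val, acc, env
typing: well-typed — term : A
ordered: ✓, one use each (ctr, val, acc, env); ordered split holds
linear: ✓, each of ctr, val, acc, env used exactly once
affine: ✓, ctr, val, acc, env: no repeats, contraction unneeded
relevant: ✓, at least one use each (ctr, val, acc, env)
unrestricted: ✓, typability at A is all that's needed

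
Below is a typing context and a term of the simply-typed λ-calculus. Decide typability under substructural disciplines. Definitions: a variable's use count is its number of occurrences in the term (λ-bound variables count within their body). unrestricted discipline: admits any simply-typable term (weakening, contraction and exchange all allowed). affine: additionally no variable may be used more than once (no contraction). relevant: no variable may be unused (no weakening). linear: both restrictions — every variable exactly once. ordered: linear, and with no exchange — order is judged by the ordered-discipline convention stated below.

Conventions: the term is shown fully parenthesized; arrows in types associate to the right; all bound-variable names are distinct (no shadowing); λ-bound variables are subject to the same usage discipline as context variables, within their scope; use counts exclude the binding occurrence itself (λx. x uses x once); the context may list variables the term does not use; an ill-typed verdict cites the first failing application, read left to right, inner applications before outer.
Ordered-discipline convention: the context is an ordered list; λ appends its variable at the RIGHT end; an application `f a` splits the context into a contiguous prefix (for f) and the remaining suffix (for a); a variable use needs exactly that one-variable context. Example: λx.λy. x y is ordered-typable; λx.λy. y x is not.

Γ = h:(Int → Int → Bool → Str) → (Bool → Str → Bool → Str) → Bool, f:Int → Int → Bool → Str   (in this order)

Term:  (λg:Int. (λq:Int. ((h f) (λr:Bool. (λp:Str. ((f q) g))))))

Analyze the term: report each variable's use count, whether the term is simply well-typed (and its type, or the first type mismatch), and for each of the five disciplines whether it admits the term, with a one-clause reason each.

usage: h: 1×; f: 2×; g (bound): 1×; q (bound): 1×; r (bound): 0×; p (bound): 0×
left-to-right use order: h, f, f, q, g
typing: ✓ — Int → Int → Bool
ordered: ✗, repeated use of f ×2; unused: r, p — weakening required
linear: ✗, repeated use of f ×2; unused: r, p — weakening required
affine: ✗, repeated use of f ×2
relevant: ✗, unused: r, p — weakening required
unrestricted: ✓, type-checks (Int → Int → Bool) and nothing is barred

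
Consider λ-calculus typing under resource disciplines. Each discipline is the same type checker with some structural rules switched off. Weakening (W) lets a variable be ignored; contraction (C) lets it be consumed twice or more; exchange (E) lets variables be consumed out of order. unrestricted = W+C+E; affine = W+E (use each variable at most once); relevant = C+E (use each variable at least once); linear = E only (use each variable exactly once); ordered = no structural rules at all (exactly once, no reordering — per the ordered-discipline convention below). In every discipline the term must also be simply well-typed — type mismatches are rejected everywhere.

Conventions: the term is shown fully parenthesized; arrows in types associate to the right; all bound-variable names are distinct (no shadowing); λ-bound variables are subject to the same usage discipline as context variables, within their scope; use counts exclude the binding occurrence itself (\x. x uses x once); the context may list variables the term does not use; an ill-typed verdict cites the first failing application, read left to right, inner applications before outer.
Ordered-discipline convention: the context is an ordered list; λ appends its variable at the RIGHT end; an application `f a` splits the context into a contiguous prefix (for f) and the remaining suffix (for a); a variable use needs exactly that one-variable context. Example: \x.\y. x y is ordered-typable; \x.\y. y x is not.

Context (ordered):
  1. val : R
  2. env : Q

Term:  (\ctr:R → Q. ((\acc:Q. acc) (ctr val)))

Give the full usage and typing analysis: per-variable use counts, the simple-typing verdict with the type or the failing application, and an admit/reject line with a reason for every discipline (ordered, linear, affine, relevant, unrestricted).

counts: val=1; env=0; ctr (bound)=1; acc (bound)=1
order of uses: acc, ctr, val
typing: the term checks, with type (R → Q) → Q
ordered ✗ (needs weakening: env unused)
linear ✗ (needs weakening: env unused)
affine ✓ (at most one use each (val, env, ctr, acc))
relevant ✗ (needs weakening: env unused)
unrestricted ✓ (simply typable at (R → Q) → Q; W, C, E all held)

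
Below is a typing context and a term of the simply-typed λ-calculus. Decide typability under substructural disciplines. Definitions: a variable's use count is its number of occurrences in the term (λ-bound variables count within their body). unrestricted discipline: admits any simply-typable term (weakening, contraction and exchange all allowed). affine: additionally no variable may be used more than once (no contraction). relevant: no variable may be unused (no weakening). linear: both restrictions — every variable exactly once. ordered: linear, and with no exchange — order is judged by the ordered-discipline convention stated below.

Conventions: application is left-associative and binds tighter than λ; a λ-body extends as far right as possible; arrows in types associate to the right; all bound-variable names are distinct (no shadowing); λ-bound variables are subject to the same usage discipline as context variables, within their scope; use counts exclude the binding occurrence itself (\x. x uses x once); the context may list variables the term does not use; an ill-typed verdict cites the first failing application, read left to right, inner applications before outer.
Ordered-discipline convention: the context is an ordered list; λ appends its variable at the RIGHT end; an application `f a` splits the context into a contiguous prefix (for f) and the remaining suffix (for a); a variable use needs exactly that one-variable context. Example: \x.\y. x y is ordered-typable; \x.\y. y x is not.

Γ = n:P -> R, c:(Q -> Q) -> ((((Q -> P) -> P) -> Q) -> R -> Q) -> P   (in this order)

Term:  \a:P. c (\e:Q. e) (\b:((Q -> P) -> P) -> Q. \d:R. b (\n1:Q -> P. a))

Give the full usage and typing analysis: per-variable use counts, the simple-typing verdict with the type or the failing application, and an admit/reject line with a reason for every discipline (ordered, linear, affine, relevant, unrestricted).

use counts: n ×0, c ×1, a [bound] ×1, e [bound] ×1, b [bound] ×1, d [bound] ×0, n1 [bound] ×0
uses in reading order: c, e, b, a
typing: the term checks, with type P -> P
ordered: ✗ — n, d, n1 never used (weakening)
linear: ✗ — n, d, n1 never used (weakening)
affine: ✓ — at most one use each (n, c, a, e, b, d, n1)
relevant: ✗ — n, d, n1 never used (weakening)
unrestricted: ✓ — well-typed at P -> P; no restrictions here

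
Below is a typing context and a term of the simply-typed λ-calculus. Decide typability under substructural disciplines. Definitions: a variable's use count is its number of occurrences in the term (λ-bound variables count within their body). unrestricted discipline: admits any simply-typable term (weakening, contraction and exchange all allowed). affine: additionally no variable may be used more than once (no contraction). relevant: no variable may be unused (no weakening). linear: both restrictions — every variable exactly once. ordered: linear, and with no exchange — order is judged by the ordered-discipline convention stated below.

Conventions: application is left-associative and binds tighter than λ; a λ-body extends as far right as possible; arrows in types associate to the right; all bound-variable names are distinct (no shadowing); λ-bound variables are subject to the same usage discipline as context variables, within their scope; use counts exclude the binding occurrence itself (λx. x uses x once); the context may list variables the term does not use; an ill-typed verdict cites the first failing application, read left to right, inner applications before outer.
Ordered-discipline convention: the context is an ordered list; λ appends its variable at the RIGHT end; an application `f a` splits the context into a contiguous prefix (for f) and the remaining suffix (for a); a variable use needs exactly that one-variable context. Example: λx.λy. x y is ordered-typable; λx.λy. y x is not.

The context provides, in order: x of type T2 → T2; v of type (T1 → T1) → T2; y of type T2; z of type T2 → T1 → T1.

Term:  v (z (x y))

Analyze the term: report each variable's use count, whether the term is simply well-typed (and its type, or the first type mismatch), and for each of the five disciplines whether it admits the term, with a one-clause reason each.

usage: x ×1, v ×1, y ×1, z ×1
left-to-right use order: v, z, x, y
typing: well-typed at T2
ordered: ✗, needs exchange: uses follow v, z, x, y
linear: ✓, each of x, v, y, z used exactly once
affine: ✓, x, v, y, z: no repeats, contraction unneeded
relevant: ✓, none of x, v, y, z goes unused
unrestricted: ✓, simply typable at T2; W, C, E all held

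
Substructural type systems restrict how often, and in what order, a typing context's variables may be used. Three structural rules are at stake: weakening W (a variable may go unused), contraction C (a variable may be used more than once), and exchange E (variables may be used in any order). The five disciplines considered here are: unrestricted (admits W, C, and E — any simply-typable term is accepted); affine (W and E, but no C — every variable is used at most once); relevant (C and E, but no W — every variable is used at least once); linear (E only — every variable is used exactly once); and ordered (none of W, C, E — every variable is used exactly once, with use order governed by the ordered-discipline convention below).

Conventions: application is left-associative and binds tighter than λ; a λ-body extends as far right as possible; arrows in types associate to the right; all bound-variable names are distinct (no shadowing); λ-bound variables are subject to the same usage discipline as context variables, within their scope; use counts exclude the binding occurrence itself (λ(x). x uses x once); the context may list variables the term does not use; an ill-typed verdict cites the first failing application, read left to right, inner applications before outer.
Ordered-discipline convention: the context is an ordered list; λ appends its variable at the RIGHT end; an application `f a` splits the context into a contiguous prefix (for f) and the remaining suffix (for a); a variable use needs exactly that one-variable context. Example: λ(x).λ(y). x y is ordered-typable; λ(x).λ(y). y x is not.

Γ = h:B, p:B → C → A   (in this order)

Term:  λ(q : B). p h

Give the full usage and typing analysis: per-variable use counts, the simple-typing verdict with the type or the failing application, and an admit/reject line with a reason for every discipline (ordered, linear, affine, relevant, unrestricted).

use counts: h: 1×; p: 1×; q (bound): 0×
uses in reading order: p, h
typing: the term checks, with type B → C → A
ordered ✗ (unused: q — weakening required)
linear ✗ (unused: q — weakening required)
affine ✓ (no duplicate uses among h, p, q)
relevant ✗ (unused: q — weakening required)
unrestricted ✓ (simply typable at B → C → A; W, C, E all held)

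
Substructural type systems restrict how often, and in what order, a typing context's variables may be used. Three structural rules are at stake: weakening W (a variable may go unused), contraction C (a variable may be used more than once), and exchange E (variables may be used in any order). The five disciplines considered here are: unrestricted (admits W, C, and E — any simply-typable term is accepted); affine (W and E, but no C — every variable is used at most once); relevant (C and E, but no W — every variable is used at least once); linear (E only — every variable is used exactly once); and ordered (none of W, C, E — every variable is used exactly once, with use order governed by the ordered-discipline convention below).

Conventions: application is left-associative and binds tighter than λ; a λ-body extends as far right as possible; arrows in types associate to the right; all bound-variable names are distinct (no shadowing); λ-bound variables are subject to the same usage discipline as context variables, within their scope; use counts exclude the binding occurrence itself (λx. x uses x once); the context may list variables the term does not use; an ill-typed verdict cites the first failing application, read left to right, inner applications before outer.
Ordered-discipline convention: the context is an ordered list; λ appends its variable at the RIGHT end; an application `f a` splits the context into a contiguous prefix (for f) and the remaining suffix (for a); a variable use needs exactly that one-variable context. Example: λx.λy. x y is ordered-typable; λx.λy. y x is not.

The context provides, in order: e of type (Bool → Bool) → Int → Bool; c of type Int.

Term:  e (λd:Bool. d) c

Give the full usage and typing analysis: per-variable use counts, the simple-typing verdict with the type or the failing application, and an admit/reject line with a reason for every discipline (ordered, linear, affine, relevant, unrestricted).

counts: e: 1×; c: 1×; d (λ-bound): 1×
order of uses: e, d, c
typing: well-typed at Bool
ordered ✓ (e, c, d: once each, no exchange needed)
linear ✓ (each of e, c, d used exactly once)
affine ✓ (no duplicate uses among e, c, d)
relevant ✓ (at least one use each (e, c, d))
unrestricted ✓ (simply typable at Bool; W, C, E all held)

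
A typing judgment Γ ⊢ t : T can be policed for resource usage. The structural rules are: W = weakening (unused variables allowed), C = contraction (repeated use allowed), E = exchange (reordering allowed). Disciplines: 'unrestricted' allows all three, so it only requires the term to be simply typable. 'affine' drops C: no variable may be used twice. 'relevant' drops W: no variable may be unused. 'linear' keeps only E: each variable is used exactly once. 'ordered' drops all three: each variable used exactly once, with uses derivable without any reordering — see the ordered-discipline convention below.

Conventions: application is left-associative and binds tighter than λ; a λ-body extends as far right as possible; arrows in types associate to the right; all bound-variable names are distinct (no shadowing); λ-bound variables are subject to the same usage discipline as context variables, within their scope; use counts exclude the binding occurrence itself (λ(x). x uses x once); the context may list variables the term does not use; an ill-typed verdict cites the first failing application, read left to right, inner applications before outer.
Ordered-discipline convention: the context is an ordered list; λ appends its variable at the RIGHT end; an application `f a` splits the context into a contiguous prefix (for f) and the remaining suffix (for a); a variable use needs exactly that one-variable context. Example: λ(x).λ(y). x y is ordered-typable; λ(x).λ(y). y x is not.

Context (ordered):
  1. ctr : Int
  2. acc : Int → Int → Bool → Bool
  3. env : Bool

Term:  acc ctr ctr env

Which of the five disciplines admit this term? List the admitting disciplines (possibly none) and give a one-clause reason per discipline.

admitted in: relevant, unrestricted
variable uses: ctr=2, acc=1, env=1
order of uses: acc, ctr, ctr, env
typing: well-typed at Bool
ordered: ✗ — uses contraction: ctr ×2
linear: ✗ — uses contraction: ctr ×2
affine: ✗ — uses contraction: ctr ×2
relevant: ✓ — none of ctr, acc, env goes unused
unrestricted: ✓ — simply typable at Bool; W, C, E all held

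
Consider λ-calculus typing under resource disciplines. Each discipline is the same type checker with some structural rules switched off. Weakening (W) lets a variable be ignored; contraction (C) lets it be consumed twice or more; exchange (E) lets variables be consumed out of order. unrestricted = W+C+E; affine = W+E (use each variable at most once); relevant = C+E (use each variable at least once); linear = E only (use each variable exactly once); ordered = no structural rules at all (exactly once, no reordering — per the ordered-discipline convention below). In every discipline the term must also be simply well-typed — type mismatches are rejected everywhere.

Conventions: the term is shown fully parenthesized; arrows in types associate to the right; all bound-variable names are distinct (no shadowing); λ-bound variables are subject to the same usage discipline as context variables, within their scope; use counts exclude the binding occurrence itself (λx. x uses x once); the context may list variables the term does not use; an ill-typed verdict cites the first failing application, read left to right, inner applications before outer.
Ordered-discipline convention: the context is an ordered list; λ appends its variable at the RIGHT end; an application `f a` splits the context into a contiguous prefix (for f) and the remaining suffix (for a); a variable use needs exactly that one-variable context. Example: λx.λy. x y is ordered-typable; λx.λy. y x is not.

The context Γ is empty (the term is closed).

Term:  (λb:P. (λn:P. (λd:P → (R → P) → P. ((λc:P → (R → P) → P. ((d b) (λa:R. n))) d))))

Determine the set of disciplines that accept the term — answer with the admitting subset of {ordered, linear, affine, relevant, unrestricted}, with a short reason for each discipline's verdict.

accepted by: unrestricted
counts: b (λ-bound)=1, n (λ-bound)=1, d (λ-bound)=2, c (λ-bound)=0, a (λ-bound)=0
use order (left to right): d, b, n, d
typing: well-typed at P → P → (P → (R → P) → P) → P
ordered ✗ (repeated use of d ×2; needs weakening: c, a unused)
linear ✗ (repeated use of d ×2; needs weakening: c, a unused)
affine ✗ (repeated use of d ×2)
relevant ✗ (needs weakening: c, a unused)
unrestricted ✓ (well-typed at P → P → (P → (R → P) → P) → P; no restrictions here)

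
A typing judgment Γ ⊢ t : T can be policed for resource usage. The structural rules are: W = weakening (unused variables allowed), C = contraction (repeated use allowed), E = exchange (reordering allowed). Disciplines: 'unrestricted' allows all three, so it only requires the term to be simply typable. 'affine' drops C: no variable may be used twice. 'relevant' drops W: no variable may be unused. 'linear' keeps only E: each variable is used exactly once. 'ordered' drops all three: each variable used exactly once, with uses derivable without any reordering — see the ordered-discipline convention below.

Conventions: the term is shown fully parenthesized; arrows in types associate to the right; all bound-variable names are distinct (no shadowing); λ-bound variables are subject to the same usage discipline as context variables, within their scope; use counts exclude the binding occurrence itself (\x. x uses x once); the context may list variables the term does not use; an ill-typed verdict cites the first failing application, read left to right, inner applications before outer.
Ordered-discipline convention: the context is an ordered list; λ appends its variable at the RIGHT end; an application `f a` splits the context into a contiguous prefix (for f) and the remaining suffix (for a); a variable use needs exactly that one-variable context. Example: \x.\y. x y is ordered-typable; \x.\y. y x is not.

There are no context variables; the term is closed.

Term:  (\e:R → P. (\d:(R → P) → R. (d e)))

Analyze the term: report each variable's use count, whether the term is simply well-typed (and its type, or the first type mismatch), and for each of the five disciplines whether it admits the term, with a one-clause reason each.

counts: e [bound]: 1×; d [bound]: 1×
left-to-right use order: d, e
typing: the term checks, with type (R → P) → ((R → P) → R) → R
ordered: ✗ — no contiguous prefix/suffix split fits d, e
linear: ✓ — exactly-once usage across e, d
affine: ✓ — e, d: no repeats, contraction unneeded
relevant: ✓ — at least one use each (e, d)
unrestricted: ✓ — well-typed at (R → P) → ((R → P) → R) → R; no restrictions here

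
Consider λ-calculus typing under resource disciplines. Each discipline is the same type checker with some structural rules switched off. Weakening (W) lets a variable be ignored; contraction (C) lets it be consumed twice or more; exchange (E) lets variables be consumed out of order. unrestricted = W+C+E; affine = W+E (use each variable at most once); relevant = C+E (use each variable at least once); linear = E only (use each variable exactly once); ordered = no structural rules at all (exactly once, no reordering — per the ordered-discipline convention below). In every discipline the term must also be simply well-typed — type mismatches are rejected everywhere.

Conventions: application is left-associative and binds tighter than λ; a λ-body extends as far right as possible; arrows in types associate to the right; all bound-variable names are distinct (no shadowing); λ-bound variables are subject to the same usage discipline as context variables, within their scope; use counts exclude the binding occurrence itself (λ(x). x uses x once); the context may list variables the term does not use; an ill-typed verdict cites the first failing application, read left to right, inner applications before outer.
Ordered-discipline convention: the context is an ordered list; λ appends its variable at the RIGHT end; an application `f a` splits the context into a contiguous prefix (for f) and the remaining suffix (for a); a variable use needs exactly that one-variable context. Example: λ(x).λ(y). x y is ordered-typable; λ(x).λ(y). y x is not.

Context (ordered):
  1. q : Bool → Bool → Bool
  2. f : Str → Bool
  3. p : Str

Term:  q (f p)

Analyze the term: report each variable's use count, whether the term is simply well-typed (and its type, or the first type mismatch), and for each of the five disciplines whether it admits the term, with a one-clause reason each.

usage: q: 1×; f: 1×; p: 1×
left-to-right use order: q, f, p
typing: the term checks, with type Bool → Bool
ordered: ✓ — q, f, p once each; derivable with no W/C/E
linear: ✓ — q, f, p: one use apiece
affine: ✓ — none of q, f, p used more than once
relevant: ✓ — q, f, p: all used, weakening unneeded
unrestricted: ✓ — type-checks (Bool → Bool) and nothing is barred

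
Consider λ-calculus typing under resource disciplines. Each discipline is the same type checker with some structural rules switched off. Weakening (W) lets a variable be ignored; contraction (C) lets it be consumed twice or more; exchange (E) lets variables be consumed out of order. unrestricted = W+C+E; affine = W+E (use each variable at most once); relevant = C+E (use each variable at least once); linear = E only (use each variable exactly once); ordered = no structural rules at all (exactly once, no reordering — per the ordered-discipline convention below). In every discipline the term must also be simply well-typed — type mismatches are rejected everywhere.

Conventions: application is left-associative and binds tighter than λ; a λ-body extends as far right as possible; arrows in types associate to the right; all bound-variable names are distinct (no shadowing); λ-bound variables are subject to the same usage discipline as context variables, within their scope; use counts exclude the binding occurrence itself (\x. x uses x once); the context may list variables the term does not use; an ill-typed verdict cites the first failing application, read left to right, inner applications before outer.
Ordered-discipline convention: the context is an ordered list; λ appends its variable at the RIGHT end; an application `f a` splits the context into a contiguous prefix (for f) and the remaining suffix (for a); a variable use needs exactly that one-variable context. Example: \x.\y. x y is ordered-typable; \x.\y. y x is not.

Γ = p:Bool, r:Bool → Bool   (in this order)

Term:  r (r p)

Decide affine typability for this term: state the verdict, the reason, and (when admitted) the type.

no — needs contraction — r ×2
counts: p: 1×, r: 2×
order of uses: r, r, p
typing: well-typed — term : Bool
all disciplines: ordered ✗; linear ✗; affine ✗; relevant ✓; unrestricted ✓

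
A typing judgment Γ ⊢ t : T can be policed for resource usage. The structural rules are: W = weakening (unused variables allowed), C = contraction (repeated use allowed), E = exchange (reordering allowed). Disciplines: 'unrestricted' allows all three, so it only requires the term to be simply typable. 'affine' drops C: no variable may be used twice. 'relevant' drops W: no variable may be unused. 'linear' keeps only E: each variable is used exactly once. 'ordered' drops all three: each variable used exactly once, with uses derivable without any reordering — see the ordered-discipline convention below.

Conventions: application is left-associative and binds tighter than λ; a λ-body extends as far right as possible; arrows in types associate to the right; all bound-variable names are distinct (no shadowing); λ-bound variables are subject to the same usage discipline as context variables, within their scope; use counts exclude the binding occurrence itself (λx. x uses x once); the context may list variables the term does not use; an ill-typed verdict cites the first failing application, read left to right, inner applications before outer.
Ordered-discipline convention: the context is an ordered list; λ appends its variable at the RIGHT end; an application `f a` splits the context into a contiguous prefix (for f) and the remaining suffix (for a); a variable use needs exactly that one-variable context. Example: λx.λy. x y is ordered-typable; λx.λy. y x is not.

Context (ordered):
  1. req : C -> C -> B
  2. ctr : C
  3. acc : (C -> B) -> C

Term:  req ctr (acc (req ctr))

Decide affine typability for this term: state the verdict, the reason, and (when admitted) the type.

no — repeated use of req ×2, ctr ×2
use counts: req=2, ctr=2, acc=1
use order (left to right): req, ctr, acc, req, ctr
typing: ✓ — B
across the five disciplines: ordered ✗ | linear ✗ | affine ✗ | relevant ✓ | unrestricted ✓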